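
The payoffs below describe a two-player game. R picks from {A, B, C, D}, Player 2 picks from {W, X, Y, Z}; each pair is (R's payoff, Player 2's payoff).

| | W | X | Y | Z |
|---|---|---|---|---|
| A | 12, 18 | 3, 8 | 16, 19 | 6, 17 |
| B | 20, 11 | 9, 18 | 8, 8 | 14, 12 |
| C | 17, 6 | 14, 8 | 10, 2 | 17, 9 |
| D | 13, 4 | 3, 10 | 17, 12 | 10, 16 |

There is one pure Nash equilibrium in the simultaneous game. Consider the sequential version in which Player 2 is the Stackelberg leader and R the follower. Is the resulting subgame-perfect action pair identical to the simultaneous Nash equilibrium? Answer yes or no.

no

Work backward from R's decision.
- W: R compares 12, 20, 17, 13 and picks B; Player 2 would get 11.
- X: R compares 3, 9, 14, 3 and picks C; Player 2 would get 8.
- Y: R compares 16, 8, 10, 17 and picks D; Player 2 would get 12.
- Z: R compares 6, 14, 17, 10 and picks C; Player 2 would get 9.
Maximizing over 11, 8, 12, 9, Player 2 chooses Y. Subgame-perfect outcome: (D, Y) with payoffs (17, 12).
For the simultaneous game, intersect best replies.
R's best replies: W→B; X→C; Y→D; Z→C.
Player 2's best replies: A→Y; B→X; C→Z; D→Z.
The unique mutual best reply is (C, Z), giving (17, 9).
Sequential outcome (D, Y) differs from the Nash profile (C, Z).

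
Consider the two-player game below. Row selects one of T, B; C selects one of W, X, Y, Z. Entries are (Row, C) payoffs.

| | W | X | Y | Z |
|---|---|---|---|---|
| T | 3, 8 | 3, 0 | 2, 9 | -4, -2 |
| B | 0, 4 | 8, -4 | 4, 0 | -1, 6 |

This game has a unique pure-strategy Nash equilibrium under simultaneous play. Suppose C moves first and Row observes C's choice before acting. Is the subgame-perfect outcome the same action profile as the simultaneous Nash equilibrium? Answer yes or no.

no

Backward induction with C moving first.
- W → Row plays T (best of 3, 0); C gets 8.
- X → Row plays B (best of 3, 8); C gets -4.
- Y → Row plays B (best of 2, 4); C gets 0.
- Z → Row plays B (best of -4, -1); C gets 6.
C's induced payoffs are 8, -4, 0, 6, so C commits to W. Subgame-perfect outcome: (T, W) with payoffs (3, 8).
Now find the simultaneous Nash equilibrium.
Row's best replies: W→T; X→B; Y→B; Z→B.
C's best replies: T→Y; B→Z.
The unique mutual best reply is (B, Z), giving (-1, 6).
Sequential outcome (T, W) differs from the Nash profile (B, Z).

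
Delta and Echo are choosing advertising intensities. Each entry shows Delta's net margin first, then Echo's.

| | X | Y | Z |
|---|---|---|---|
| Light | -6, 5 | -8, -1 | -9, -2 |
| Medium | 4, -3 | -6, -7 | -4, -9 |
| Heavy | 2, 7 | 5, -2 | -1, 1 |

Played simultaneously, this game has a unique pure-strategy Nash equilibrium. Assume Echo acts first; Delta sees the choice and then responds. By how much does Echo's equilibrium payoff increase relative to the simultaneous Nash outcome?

4

Delta best-responds to each possible Echo move:
- X: Delta compares -6, 4, 2 and picks Medium; Echo would get -3.
- Y: Delta compares -8, -6, 5 and picks Heavy; Echo would get -2.
- Z: Delta compares -9, -4, -1 and picks Heavy; Echo would get 1.
Among -3, -2, 1, the best is 1 at Z. Subgame-perfect outcome: (Heavy, Z) with payoffs (-1, 1).
Now find the simultaneous Nash equilibrium.
Delta's best replies: X→Medium; Y→Heavy; Z→Heavy.
Echo's best replies: Light→X; Medium→X; Heavy→X.
The unique mutual best reply is (Medium, X), giving (4, -3).
Echo's commitment gain: 1 − -3 = 4.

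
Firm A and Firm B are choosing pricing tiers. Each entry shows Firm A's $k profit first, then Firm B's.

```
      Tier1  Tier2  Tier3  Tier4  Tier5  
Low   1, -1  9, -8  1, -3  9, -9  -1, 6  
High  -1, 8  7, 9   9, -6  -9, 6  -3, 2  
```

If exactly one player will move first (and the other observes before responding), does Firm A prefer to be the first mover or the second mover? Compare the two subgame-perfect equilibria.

first

If Firm A leads: Firm B's best replies are Low→Tier5, High→Tier2; Firm A's induced payoffs -1, 7; outcome (High, Tier2), payoffs (7, 9).
If Firm B leads: Firm A's best replies are Tier1→Low, Tier2→Low, Tier3→High, Tier4→Low, Tier5→Low; Firm B's induced payoffs -1, -8, -6, -9, 6; outcome (Low, Tier5), payoffs (-1, 6).
Firm A gets 7 moving first and -1 moving second, so Firm A prefers to move first.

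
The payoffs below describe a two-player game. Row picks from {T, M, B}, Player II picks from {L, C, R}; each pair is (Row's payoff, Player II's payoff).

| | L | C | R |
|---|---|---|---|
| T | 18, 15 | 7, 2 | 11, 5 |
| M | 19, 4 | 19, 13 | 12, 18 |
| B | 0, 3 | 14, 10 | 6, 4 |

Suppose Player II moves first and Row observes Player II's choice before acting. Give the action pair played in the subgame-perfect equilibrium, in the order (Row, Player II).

(M, R)

Backward induction with Player II moving first.
- L → Row plays M (best of 18, 19, 0); Player II gets 4.
- C → Row plays M (best of 7, 19, 14); Player II gets 13.
- R → Row plays M (best of 11, 12, 6); Player II gets 18.
Player II's induced payoffs are 4, 13, 18, so Player II commits to R. Subgame-perfect outcome: (M, R) with payoffs (12, 18).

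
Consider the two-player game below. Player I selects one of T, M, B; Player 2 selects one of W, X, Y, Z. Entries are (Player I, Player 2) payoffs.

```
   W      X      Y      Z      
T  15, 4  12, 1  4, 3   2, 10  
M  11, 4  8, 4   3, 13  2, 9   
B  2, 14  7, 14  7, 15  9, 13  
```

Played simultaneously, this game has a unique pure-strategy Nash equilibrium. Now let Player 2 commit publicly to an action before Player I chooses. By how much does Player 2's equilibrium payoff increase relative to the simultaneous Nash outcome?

0

Solve by backward induction (Player 2 leads).
- W: Player I compares 15, 11, 2 and picks T; Player 2 would get 4.
- X: Player I compares 12, 8, 7 and picks T; Player 2 would get 1.
- Y: Player I compares 4, 3, 7 and picks B; Player 2 would get 15.
- Z: Player I compares 2, 2, 9 and picks B; Player 2 would get 13.
Maximizing over 4, 1, 15, 13, Player 2 chooses Y. Subgame-perfect outcome: (B, Y) with payoffs (7, 15).
Now find the simultaneous Nash equilibrium.
Player I's best replies: W→T; X→T; Y→B; Z→B.
Player 2's best replies: T→Z; M→Y; B→Y.
The unique mutual best reply is (B, Y), giving (7, 15).
Player 2's commitment gain: 15 − 15 = 0.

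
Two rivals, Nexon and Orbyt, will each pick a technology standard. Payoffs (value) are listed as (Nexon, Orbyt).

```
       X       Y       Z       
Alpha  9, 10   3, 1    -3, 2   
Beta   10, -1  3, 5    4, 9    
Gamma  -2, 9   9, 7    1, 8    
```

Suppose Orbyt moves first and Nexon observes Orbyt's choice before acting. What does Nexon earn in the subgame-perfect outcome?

Solve by backward induction (Orbyt leads).
- X → Nexon plays Beta (best of 9, 10, -2); Orbyt gets -1.
- Y → Nexon plays Gamma (best of 3, 3, 9); Orbyt gets 7.
- Z → Nexon plays Beta (best of -3, 4, 1); Orbyt gets 9.
Orbyt's induced payoffs are -1, 7, 9, so Orbyt commits to Z. Subgame-perfect outcome: (Beta, Z) with payoffs (4, 9).

4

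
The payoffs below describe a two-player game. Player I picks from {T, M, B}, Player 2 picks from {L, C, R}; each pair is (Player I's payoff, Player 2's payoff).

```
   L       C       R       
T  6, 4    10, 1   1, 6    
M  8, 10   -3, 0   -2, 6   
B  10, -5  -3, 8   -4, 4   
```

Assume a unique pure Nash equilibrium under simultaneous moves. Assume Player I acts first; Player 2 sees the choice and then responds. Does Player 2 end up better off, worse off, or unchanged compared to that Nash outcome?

Solve by backward induction (Player I leads).
- T: BR = R, leader payoff 1.
- M: BR = L, leader payoff 8.
- B: BR = C, leader payoff -3.
Player I's induced payoffs are 1, 8, -3, so Player I commits to M. Subgame-perfect outcome: (M, L) with payoffs (8, 10).
Now find the simultaneous Nash equilibrium.
Player I's best replies: L→B; C→T; R→T.
Player 2's best replies: T→R; M→L; B→C.
Only (T, R) has each player best-responding; Nash payoffs (1, 6).
Player 2 earns 10 sequentially versus 6 at the Nash outcome: better off.

better off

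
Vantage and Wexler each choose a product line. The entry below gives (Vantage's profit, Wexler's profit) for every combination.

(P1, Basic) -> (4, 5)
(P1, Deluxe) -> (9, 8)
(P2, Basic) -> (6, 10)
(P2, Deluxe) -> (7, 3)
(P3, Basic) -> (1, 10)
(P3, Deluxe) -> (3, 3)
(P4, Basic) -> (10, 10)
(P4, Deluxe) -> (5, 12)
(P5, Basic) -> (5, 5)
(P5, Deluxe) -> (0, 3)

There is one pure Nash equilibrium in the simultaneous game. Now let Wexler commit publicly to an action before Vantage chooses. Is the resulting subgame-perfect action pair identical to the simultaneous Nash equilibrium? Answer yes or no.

no

Vantage best-responds to each possible Wexler move:
- Basic: BR = P4, leader payoff 10.
- Deluxe: BR = P1, leader payoff 8.
Maximizing over 10, 8, Wexler chooses Basic. Subgame-perfect outcome: (P4, Basic) with payoffs (10, 10).
Under simultaneous play:
Vantage's best replies: Basic→P4; Deluxe→P1.
Wexler's best replies: P1→Deluxe; P2→Basic; P3→Basic; P4→Deluxe; P5→Basic.
The unique mutual best reply is (P1, Deluxe), giving (9, 8).
Sequential outcome (P4, Basic) differs from the Nash profile (P1, Deluxe).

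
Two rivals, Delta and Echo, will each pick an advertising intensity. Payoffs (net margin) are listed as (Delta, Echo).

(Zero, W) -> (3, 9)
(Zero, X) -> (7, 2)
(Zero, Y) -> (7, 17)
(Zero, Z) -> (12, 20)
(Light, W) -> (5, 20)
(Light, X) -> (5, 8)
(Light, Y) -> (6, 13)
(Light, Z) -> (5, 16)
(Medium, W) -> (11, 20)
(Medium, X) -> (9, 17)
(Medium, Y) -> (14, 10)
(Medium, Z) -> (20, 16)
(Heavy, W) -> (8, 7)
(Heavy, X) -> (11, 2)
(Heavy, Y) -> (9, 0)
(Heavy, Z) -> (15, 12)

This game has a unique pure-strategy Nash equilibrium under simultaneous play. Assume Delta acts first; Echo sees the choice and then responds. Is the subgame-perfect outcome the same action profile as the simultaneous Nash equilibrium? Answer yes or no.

no

Solve by backward induction (Delta leads).
- Zero → Echo plays Z (best of 9, 2, 17, 20); Delta gets 12.
- Light → Echo plays W (best of 20, 8, 13, 16); Delta gets 5.
- Medium → Echo plays W (best of 20, 17, 10, 16); Delta gets 11.
- Heavy → Echo plays Z (best of 7, 2, 0, 12); Delta gets 15.
Among 12, 5, 11, 15, the best is 15 at Heavy. Subgame-perfect outcome: (Heavy, Z) with payoffs (15, 12).
For the simultaneous game, intersect best replies.
Delta's best replies: W→Medium; X→Heavy; Y→Medium; Z→Medium.
Echo's best replies: Zero→Z; Light→W; Medium→W; Heavy→Z.
The unique mutual best reply is (Medium, W), giving (11, 20).
Sequential outcome (Heavy, Z) differs from the Nash profile (Medium, W).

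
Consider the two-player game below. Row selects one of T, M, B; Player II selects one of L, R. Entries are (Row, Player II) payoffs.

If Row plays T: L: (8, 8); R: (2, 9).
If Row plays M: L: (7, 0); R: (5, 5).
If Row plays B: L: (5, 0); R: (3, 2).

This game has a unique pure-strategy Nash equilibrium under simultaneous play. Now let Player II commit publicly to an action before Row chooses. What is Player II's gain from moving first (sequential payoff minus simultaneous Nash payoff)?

Backward induction with Player II moving first.
- L: BR = T, leader payoff 8.
- R: BR = M, leader payoff 5.
Maximizing over 8, 5, Player II chooses L. Subgame-perfect outcome: (T, L) with payoffs (8, 8).
For the simultaneous game, intersect best replies.
Row's best replies: L→T; R→M.
Player II's best replies: T→R; M→R; B→R.
The unique mutual best reply is (M, R), giving (5, 5).
Player II's commitment gain: 8 − 5 = 3.

3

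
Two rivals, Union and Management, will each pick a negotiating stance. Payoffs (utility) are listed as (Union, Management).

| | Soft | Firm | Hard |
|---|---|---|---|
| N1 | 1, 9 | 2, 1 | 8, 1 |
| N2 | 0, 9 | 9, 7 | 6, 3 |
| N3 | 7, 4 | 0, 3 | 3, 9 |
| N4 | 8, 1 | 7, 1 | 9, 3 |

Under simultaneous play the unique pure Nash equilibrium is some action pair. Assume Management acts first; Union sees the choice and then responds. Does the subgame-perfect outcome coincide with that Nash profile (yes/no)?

Solve by backward induction (Management leads).
- Soft: BR = N4, leader payoff 1.
- Firm: BR = N2, leader payoff 7.
- Hard: BR = N4, leader payoff 3.
Maximizing over 1, 7, 3, Management chooses Firm. Subgame-perfect outcome: (N2, Firm) with payoffs (9, 7).
For the simultaneous game, intersect best replies.
Union's best replies: Soft→N4; Firm→N2; Hard→N4.
Management's best replies: N1→Soft; N2→Soft; N3→Hard; N4→Hard.
The unique mutual best reply is (N4, Hard), giving (9, 3).
Sequential outcome (N2, Firm) differs from the Nash profile (N4, Hard).

no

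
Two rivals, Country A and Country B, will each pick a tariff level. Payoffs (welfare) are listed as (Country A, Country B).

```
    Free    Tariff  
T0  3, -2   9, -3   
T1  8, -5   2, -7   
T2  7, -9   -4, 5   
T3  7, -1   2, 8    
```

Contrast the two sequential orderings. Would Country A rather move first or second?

If Country A leads: Country B's best replies are T0→Free, T1→Free, T2→Tariff, T3→Tariff; Country A's induced payoffs 3, 8, -4, 2; outcome (T1, Free), payoffs (8, -5).
If Country B leads: Country A's best replies are Free→T1, Tariff→T0; Country B's induced payoffs -5, -3; outcome (T0, Tariff), payoffs (9, -3).
Country A gets 8 moving first and 9 moving second, so Country A prefers to move second.

second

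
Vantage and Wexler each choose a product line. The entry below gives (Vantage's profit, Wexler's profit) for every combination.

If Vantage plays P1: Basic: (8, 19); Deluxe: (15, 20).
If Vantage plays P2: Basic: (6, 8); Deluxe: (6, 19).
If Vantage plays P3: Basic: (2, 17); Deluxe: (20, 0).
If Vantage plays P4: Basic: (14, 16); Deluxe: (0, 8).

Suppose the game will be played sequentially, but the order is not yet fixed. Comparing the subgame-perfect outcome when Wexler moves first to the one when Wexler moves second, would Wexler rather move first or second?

If Vantage leads: Wexler's best replies are P1→Deluxe, P2→Deluxe, P3→Basic, P4→Basic; Vantage's induced payoffs 15, 6, 2, 14; outcome (P1, Deluxe), payoffs (15, 20).
If Wexler leads: Vantage's best replies are Basic→P4, Deluxe→P3; Wexler's induced payoffs 16, 0; outcome (P4, Basic), payoffs (14, 16).
Wexler gets 16 moving first and 20 moving second, so Wexler prefers to move second.

second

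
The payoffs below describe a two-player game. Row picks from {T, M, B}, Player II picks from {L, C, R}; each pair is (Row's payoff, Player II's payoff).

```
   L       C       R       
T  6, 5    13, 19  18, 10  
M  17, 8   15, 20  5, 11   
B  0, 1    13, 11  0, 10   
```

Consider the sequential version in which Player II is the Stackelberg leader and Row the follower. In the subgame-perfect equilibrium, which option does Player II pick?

C

Backward induction with Player II moving first.
- L: BR = M, leader payoff 8.
- C: BR = M, leader payoff 20.
- R: BR = T, leader payoff 10.
Maximizing over 8, 20, 10, Player II chooses C. Subgame-perfect outcome: (M, C) with payoffs (15, 20).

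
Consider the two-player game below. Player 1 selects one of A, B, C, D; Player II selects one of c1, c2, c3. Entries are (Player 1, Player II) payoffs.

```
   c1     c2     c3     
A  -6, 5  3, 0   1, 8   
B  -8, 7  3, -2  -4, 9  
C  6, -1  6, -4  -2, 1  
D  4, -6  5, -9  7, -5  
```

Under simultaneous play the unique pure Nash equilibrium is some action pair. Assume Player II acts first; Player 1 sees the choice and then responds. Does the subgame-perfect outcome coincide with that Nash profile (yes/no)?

no

Solve by backward induction (Player II leads).
- c1: Player 1 compares -6, -8, 6, 4 and picks C; Player II would get -1.
- c2: Player 1 compares 3, 3, 6, 5 and picks C; Player II would get -4.
- c3: Player 1 compares 1, -4, -2, 7 and picks D; Player II would get -5.
Maximizing over -1, -4, -5, Player II chooses c1. Subgame-perfect outcome: (C, c1) with payoffs (6, -1).
For the simultaneous game, intersect best replies.
Player 1's best replies: c1→C; c2→C; c3→D.
Player II's best replies: A→c3; B→c3; C→c3; D→c3.
The unique mutual best reply is (D, c3), giving (7, -5).
Sequential outcome (C, c1) differs from the Nash profile (D, c3).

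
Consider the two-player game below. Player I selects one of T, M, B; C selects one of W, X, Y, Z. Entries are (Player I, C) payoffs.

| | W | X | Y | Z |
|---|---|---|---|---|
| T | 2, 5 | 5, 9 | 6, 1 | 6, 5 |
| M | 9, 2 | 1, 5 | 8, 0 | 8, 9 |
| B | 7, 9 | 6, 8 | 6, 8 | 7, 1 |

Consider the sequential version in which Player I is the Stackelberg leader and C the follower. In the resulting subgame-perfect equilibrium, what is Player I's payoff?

Solve by backward induction (Player I leads).
- T: C compares 5, 9, 1, 5 and picks X; Player I would get 5.
- M: C compares 2, 5, 0, 9 and picks Z; Player I would get 8.
- B: C compares 9, 8, 8, 1 and picks W; Player I would get 7.
Maximizing over 5, 8, 7, Player I chooses M. Subgame-perfect outcome: (M, Z) with payoffs (8, 9).

8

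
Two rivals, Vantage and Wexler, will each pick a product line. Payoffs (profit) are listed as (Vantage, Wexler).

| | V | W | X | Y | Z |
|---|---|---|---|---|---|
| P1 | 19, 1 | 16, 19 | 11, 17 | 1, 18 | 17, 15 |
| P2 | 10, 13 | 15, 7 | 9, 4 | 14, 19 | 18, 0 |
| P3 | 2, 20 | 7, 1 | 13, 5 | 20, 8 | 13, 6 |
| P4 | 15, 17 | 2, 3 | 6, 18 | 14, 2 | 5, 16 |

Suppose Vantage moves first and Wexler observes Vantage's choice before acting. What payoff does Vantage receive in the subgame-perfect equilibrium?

Solve by backward induction (Vantage leads).
- P1: Wexler compares 1, 19, 17, 18, 15 and picks W; Vantage would get 16.
- P2: Wexler compares 13, 7, 4, 19, 0 and picks Y; Vantage would get 14.
- P3: Wexler compares 20, 1, 5, 8, 6 and picks V; Vantage would get 2.
- P4: Wexler compares 17, 3, 18, 2, 16 and picks X; Vantage would get 6.
Among 16, 14, 2, 6, the best is 16 at P1. Subgame-perfect outcome: (P1, W) with payoffs (16, 19).

16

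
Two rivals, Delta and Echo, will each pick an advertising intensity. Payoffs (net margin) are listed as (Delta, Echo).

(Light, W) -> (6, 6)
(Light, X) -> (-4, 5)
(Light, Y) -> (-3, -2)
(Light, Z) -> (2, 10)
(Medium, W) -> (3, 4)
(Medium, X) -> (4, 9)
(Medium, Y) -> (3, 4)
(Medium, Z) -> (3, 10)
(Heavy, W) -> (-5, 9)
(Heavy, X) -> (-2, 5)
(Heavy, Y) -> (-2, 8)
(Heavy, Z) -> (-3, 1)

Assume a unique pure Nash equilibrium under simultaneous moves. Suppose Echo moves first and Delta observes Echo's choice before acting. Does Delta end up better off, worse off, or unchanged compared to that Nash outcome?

unchanged

Solve by backward induction (Echo leads).
- W: Delta compares 6, 3, -5 and picks Light; Echo would get 6.
- X: Delta compares -4, 4, -2 and picks Medium; Echo would get 9.
- Y: Delta compares -3, 3, -2 and picks Medium; Echo would get 4.
- Z: Delta compares 2, 3, -3 and picks Medium; Echo would get 10.
Maximizing over 6, 9, 4, 10, Echo chooses Z. Subgame-perfect outcome: (Medium, Z) with payoffs (3, 10).
For the simultaneous game, intersect best replies.
Delta's best replies: W→Light; X→Medium; Y→Medium; Z→Medium.
Echo's best replies: Light→Z; Medium→Z; Heavy→W.
The unique mutual best reply is (Medium, Z), giving (3, 10).
Delta earns 3 sequentially versus 3 at the Nash outcome: unchanged.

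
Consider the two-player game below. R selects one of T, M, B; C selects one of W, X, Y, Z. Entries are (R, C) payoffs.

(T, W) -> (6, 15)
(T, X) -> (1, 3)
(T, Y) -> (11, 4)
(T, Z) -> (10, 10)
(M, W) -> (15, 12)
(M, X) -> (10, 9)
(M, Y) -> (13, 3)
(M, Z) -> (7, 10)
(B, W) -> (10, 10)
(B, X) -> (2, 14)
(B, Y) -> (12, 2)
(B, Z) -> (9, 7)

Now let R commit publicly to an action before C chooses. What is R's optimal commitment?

M

C best-responds to each possible R move:
- T: BR = W, leader payoff 6.
- M: BR = W, leader payoff 15.
- B: BR = X, leader payoff 2.
R's induced payoffs are 6, 15, 2, so R commits to M. Subgame-perfect outcome: (M, W) with payoffs (15, 12).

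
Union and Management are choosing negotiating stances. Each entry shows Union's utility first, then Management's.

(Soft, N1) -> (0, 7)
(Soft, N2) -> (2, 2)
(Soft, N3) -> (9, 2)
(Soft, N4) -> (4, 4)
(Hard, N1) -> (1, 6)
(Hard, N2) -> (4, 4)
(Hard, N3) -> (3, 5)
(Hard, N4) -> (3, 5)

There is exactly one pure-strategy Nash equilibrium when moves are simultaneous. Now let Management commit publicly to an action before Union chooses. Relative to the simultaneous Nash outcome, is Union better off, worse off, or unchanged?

Union best-responds to each possible Management move:
- N1 → Union plays Hard (best of 0, 1); Management gets 6.
- N2 → Union plays Hard (best of 2, 4); Management gets 4.
- N3 → Union plays Soft (best of 9, 3); Management gets 2.
- N4 → Union plays Soft (best of 4, 3); Management gets 4.
Management's induced payoffs are 6, 4, 2, 4, so Management commits to N1. Subgame-perfect outcome: (Hard, N1) with payoffs (1, 6).
Under simultaneous play:
Union's best replies: N1→Hard; N2→Hard; N3→Soft; N4→Soft.
Management's best replies: Soft→N1; Hard→N1.
The unique mutual best reply is (Hard, N1), giving (1, 6).
Union earns 1 sequentially versus 1 at the Nash outcome: unchanged.

unchanged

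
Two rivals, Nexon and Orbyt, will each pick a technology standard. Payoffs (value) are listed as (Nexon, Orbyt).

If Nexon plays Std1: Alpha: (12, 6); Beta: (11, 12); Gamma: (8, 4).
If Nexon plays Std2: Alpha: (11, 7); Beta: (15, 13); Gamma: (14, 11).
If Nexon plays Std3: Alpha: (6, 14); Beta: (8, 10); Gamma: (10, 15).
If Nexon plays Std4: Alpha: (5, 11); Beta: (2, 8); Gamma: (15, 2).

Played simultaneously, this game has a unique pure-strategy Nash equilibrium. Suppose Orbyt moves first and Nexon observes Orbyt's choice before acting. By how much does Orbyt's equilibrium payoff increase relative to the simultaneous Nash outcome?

0

Nexon best-responds to each possible Orbyt move:
- Alpha: Nexon compares 12, 11, 6, 5 and picks Std1; Orbyt would get 6.
- Beta: Nexon compares 11, 15, 8, 2 and picks Std2; Orbyt would get 13.
- Gamma: Nexon compares 8, 14, 10, 15 and picks Std4; Orbyt would get 2.
Maximizing over 6, 13, 2, Orbyt chooses Beta. Subgame-perfect outcome: (Std2, Beta) with payoffs (15, 13).
For the simultaneous game, intersect best replies.
Nexon's best replies: Alpha→Std1; Beta→Std2; Gamma→Std4.
Orbyt's best replies: Std1→Beta; Std2→Beta; Std3→Gamma; Std4→Alpha.
Only (Std2, Beta) has each player best-responding; Nash payoffs (15, 13).
Orbyt's commitment gain: 13 − 13 = 0.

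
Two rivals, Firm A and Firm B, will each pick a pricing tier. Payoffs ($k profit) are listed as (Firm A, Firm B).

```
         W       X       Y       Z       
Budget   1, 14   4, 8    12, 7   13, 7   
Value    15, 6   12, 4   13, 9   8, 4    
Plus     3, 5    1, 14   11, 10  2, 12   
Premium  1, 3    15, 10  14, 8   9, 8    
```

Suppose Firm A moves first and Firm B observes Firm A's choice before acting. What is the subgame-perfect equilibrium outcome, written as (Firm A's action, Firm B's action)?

Solve by backward induction (Firm A leads).
- Budget: Firm B compares 14, 8, 7, 7 and picks W; Firm A would get 1.
- Value: Firm B compares 6, 4, 9, 4 and picks Y; Firm A would get 13.
- Plus: Firm B compares 5, 14, 10, 12 and picks X; Firm A would get 1.
- Premium: Firm B compares 3, 10, 8, 8 and picks X; Firm A would get 15.
Among 1, 13, 1, 15, the best is 15 at Premium. Subgame-perfect outcome: (Premium, X) with payoffs (15, 10).

(Premium, X)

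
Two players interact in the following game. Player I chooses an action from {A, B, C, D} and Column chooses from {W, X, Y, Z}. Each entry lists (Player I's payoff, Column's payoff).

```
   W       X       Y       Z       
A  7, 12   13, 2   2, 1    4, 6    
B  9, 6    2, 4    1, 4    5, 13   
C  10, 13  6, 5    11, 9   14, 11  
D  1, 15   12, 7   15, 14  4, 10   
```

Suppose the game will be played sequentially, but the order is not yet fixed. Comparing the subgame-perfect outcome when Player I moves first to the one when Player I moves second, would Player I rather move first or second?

If Player I leads: Column's best replies are A→W, B→Z, C→W, D→W; Player I's induced payoffs 7, 5, 10, 1; outcome (C, W), payoffs (10, 13).
If Column leads: Player I's best replies are W→C, X→A, Y→D, Z→C; Column's induced payoffs 13, 2, 14, 11; outcome (D, Y), payoffs (15, 14).
Player I gets 10 moving first and 15 moving second, so Player I prefers to move second.

second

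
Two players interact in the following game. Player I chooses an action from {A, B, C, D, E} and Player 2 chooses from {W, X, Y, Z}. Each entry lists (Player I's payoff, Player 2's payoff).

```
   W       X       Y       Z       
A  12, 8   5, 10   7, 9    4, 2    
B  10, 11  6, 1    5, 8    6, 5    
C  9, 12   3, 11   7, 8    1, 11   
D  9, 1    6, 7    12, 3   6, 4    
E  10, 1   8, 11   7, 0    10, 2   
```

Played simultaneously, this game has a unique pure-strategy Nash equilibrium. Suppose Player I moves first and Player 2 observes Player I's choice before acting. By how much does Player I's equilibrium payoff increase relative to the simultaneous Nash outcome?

2

Work backward from Player 2's decision.
- A: Player 2 compares 8, 10, 9, 2 and picks X; Player I would get 5.
- B: Player 2 compares 11, 1, 8, 5 and picks W; Player I would get 10.
- C: Player 2 compares 12, 11, 8, 11 and picks W; Player I would get 9.
- D: Player 2 compares 1, 7, 3, 4 and picks X; Player I would get 6.
- E: Player 2 compares 1, 11, 0, 2 and picks X; Player I would get 8.
Maximizing over 5, 10, 9, 6, 8, Player I chooses B. Subgame-perfect outcome: (B, W) with payoffs (10, 11).
Under simultaneous play:
Player I's best replies: W→A; X→E; Y→D; Z→E.
Player 2's best replies: A→X; B→W; C→W; D→X; E→X.
Only (E, X) has each player best-responding; Nash payoffs (8, 11).
Player I's commitment gain: 10 − 8 = 2.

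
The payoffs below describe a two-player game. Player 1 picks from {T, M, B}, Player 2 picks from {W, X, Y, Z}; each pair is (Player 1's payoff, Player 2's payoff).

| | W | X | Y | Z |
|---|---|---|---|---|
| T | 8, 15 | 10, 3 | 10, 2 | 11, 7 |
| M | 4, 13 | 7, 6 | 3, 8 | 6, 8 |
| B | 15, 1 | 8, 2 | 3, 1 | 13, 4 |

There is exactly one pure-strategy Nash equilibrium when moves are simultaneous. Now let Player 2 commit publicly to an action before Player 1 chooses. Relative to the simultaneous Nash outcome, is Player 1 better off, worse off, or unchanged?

unchanged

Backward induction with Player 2 moving first.
- W: Player 1 compares 8, 4, 15 and picks B; Player 2 would get 1.
- X: Player 1 compares 10, 7, 8 and picks T; Player 2 would get 3.
- Y: Player 1 compares 10, 3, 3 and picks T; Player 2 would get 2.
- Z: Player 1 compares 11, 6, 13 and picks B; Player 2 would get 4.
Player 2's induced payoffs are 1, 3, 2, 4, so Player 2 commits to Z. Subgame-perfect outcome: (B, Z) with payoffs (13, 4).
For the simultaneous game, intersect best replies.
Player 1's best replies: W→B; X→T; Y→T; Z→B.
Player 2's best replies: T→W; M→W; B→Z.
The unique mutual best reply is (B, Z), giving (13, 4).
Player 1 earns 13 sequentially versus 13 at the Nash outcome: unchanged.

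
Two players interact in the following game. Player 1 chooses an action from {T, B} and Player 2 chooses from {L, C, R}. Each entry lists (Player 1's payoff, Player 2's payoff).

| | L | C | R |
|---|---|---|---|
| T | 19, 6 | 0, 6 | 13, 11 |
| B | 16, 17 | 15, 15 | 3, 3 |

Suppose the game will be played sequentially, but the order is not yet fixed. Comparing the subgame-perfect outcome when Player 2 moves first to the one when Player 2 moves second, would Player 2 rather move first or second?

second

If Player 1 leads: Player 2's best replies are T→R, B→L; Player 1's induced payoffs 13, 16; outcome (B, L), payoffs (16, 17).
If Player 2 leads: Player 1's best replies are L→T, C→B, R→T; Player 2's induced payoffs 6, 15, 11; outcome (B, C), payoffs (15, 15).
Player 2 gets 15 moving first and 17 moving second, so Player 2 prefers to move second.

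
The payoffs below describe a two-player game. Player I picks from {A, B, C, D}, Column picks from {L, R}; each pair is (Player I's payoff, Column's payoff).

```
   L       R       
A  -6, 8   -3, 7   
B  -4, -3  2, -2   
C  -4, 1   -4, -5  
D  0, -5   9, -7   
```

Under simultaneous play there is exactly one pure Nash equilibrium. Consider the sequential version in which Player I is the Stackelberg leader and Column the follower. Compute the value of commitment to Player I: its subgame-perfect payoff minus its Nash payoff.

2

Solve by backward induction (Player I leads).
- A: Column compares 8, 7 and picks L; Player I would get -6.
- B: Column compares -3, -2 and picks R; Player I would get 2.
- C: Column compares 1, -5 and picks L; Player I would get -4.
- D: Column compares -5, -7 and picks L; Player I would get 0.
Player I's induced payoffs are -6, 2, -4, 0, so Player I commits to B. Subgame-perfect outcome: (B, R) with payoffs (2, -2).
Now find the simultaneous Nash equilibrium.
Player I's best replies: L→D; R→D.
Column's best replies: A→L; B→R; C→L; D→L.
Only (D, L) has each player best-responding; Nash payoffs (0, -5).
Player I's commitment gain: 2 − 0 = 2.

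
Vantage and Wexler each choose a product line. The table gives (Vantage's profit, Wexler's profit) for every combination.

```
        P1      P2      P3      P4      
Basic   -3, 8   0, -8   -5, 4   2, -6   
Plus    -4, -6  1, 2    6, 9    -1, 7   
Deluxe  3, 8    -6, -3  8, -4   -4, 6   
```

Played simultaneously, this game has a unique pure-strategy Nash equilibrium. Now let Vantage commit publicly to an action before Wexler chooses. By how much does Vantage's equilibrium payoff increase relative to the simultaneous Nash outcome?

Solve by backward induction (Vantage leads).
- Basic → Wexler plays P1 (best of 8, -8, 4, -6); Vantage gets -3.
- Plus → Wexler plays P3 (best of -6, 2, 9, 7); Vantage gets 6.
- Deluxe → Wexler plays P1 (best of 8, -3, -4, 6); Vantage gets 3.
Maximizing over -3, 6, 3, Vantage chooses Plus. Subgame-perfect outcome: (Plus, P3) with payoffs (6, 9).
Under simultaneous play:
Vantage's best replies: P1→Deluxe; P2→Plus; P3→Deluxe; P4→Basic.
Wexler's best replies: Basic→P1; Plus→P3; Deluxe→P1.
Only (Deluxe, P1) has each player best-responding; Nash payoffs (3, 8).
Vantage's commitment gain: 6 − 3 = 3.

3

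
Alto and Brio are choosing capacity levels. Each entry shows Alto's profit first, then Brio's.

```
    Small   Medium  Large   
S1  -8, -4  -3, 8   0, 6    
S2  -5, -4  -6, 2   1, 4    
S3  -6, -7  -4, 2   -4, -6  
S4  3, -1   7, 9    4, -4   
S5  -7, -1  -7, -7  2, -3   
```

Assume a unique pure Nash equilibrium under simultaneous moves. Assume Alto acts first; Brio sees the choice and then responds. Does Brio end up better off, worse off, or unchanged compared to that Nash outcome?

Backward induction with Alto moving first.
- S1: BR = Medium, leader payoff -3.
- S2: BR = Large, leader payoff 1.
- S3: BR = Medium, leader payoff -4.
- S4: BR = Medium, leader payoff 7.
- S5: BR = Small, leader payoff -7.
Alto's induced payoffs are -3, 1, -4, 7, -7, so Alto commits to S4. Subgame-perfect outcome: (S4, Medium) with payoffs (7, 9).
For the simultaneous game, intersect best replies.
Alto's best replies: Small→S4; Medium→S4; Large→S4.
Brio's best replies: S1→Medium; S2→Large; S3→Medium; S4→Medium; S5→Small.
The unique mutual best reply is (S4, Medium), giving (7, 9).
Brio earns 9 sequentially versus 9 at the Nash outcome: unchanged.

unchanged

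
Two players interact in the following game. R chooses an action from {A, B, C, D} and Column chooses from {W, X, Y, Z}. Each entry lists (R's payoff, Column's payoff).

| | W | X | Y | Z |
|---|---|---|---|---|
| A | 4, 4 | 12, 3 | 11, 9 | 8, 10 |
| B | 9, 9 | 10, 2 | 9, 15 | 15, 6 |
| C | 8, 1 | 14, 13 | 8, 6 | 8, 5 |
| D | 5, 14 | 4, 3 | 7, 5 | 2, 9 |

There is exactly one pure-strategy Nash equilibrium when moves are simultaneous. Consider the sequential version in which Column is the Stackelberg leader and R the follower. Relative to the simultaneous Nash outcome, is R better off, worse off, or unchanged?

unchanged

Solve by backward induction (Column leads).
- W: R compares 4, 9, 8, 5 and picks B; Column would get 9.
- X: R compares 12, 10, 14, 4 and picks C; Column would get 13.
- Y: R compares 11, 9, 8, 7 and picks A; Column would get 9.
- Z: R compares 8, 15, 8, 2 and picks B; Column would get 6.
Maximizing over 9, 13, 9, 6, Column chooses X. Subgame-perfect outcome: (C, X) with payoffs (14, 13).
Under simultaneous play:
R's best replies: W→B; X→C; Y→A; Z→B.
Column's best replies: A→Z; B→Y; C→X; D→W.
The unique mutual best reply is (C, X), giving (14, 13).
R earns 14 sequentially versus 14 at the Nash outcome: unchanged.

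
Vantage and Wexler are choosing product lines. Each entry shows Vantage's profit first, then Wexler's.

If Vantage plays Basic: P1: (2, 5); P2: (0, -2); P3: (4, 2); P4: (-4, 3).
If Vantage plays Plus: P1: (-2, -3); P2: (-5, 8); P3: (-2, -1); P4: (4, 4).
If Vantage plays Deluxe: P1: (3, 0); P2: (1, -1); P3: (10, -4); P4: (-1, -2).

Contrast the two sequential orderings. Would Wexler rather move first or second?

If Vantage leads: Wexler's best replies are Basic→P1, Plus→P2, Deluxe→P1; Vantage's induced payoffs 2, -5, 3; outcome (Deluxe, P1), payoffs (3, 0).
If Wexler leads: Vantage's best replies are P1→Deluxe, P2→Deluxe, P3→Deluxe, P4→Plus; Wexler's induced payoffs 0, -1, -4, 4; outcome (Plus, P4), payoffs (4, 4).
Wexler gets 4 moving first and 0 moving second, so Wexler prefers to move first.

first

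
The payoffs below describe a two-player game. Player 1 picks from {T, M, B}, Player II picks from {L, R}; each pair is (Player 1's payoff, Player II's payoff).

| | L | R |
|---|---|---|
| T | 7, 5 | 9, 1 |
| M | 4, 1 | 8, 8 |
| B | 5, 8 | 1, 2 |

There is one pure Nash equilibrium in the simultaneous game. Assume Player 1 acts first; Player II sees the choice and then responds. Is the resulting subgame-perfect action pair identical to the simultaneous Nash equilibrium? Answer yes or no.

no

Backward induction with Player 1 moving first.
- T: BR = L, leader payoff 7.
- M: BR = R, leader payoff 8.
- B: BR = L, leader payoff 5.
Maximizing over 7, 8, 5, Player 1 chooses M. Subgame-perfect outcome: (M, R) with payoffs (8, 8).
For the simultaneous game, intersect best replies.
Player 1's best replies: L→T; R→T.
Player II's best replies: T→L; M→R; B→L.
Only (T, L) has each player best-responding; Nash payoffs (7, 5).
Sequential outcome (M, R) differs from the Nash profile (T, L).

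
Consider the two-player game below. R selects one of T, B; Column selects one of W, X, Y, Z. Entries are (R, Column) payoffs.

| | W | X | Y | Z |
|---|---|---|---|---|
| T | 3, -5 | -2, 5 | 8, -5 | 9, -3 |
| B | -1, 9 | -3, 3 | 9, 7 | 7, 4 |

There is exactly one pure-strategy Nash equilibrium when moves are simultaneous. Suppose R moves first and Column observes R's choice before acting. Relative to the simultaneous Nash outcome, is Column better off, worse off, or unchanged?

better off

Solve by backward induction (R leads).
- T: BR = X, leader payoff -2.
- B: BR = W, leader payoff -1.
Among -2, -1, the best is -1 at B. Subgame-perfect outcome: (B, W) with payoffs (-1, 9).
Under simultaneous play:
R's best replies: W→T; X→T; Y→B; Z→T.
Column's best replies: T→X; B→W.
The unique mutual best reply is (T, X), giving (-2, 5).
Column earns 9 sequentially versus 5 at the Nash outcome: better off.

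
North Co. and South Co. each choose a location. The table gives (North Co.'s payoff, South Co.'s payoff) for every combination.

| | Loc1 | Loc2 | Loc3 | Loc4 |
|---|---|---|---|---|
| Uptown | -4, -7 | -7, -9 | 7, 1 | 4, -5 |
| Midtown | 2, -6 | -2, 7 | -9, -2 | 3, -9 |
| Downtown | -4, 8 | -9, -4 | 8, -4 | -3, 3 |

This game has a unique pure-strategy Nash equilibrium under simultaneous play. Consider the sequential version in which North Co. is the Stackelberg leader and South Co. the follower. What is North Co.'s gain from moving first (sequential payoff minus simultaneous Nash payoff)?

9

Work backward from South Co.'s decision.
- Uptown: BR = Loc3, leader payoff 7.
- Midtown: BR = Loc2, leader payoff -2.
- Downtown: BR = Loc1, leader payoff -4.
North Co.'s induced payoffs are 7, -2, -4, so North Co. commits to Uptown. Subgame-perfect outcome: (Uptown, Loc3) with payoffs (7, 1).
Under simultaneous play:
North Co.'s best replies: Loc1→Midtown; Loc2→Midtown; Loc3→Downtown; Loc4→Uptown.
South Co.'s best replies: Uptown→Loc3; Midtown→Loc2; Downtown→Loc1.
Only (Midtown, Loc2) has each player best-responding; Nash payoffs (-2, 7).
North Co.'s commitment gain: 7 − -2 = 9.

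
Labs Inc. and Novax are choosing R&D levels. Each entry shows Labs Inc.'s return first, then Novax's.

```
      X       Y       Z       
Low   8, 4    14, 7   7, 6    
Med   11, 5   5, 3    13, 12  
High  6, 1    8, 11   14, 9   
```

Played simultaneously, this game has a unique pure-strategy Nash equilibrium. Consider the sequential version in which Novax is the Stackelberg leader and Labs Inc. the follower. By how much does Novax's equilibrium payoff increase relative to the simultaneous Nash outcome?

Backward induction with Novax moving first.
- X: Labs Inc. compares 8, 11, 6 and picks Med; Novax would get 5.
- Y: Labs Inc. compares 14, 5, 8 and picks Low; Novax would get 7.
- Z: Labs Inc. compares 7, 13, 14 and picks High; Novax would get 9.
Maximizing over 5, 7, 9, Novax chooses Z. Subgame-perfect outcome: (High, Z) with payoffs (14, 9).
Under simultaneous play:
Labs Inc.'s best replies: X→Med; Y→Low; Z→High.
Novax's best replies: Low→Y; Med→Z; High→Y.
The unique mutual best reply is (Low, Y), giving (14, 7).
Novax's commitment gain: 9 − 7 = 2.

2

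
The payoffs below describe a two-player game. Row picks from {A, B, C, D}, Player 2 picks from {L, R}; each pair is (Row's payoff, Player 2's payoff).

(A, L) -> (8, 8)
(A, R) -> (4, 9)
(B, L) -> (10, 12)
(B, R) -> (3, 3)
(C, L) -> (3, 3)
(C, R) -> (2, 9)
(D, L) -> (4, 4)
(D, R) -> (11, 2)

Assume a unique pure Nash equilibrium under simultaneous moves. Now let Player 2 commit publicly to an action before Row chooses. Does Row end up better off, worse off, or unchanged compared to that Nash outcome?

unchanged

Row best-responds to each possible Player 2 move:
- L: BR = B, leader payoff 12.
- R: BR = D, leader payoff 2.
Maximizing over 12, 2, Player 2 chooses L. Subgame-perfect outcome: (B, L) with payoffs (10, 12).
For the simultaneous game, intersect best replies.
Row's best replies: L→B; R→D.
Player 2's best replies: A→R; B→L; C→R; D→L.
Only (B, L) has each player best-responding; Nash payoffs (10, 12).
Row earns 10 sequentially versus 10 at the Nash outcome: unchanged.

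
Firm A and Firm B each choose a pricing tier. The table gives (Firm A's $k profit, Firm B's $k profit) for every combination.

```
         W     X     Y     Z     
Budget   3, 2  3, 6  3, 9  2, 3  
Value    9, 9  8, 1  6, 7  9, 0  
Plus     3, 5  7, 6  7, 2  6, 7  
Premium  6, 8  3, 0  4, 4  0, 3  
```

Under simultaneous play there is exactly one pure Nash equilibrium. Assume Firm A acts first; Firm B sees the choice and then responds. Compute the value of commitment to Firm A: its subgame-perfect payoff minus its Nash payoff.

Firm B best-responds to each possible Firm A move:
- Budget → Firm B plays Y (best of 2, 6, 9, 3); Firm A gets 3.
- Value → Firm B plays W (best of 9, 1, 7, 0); Firm A gets 9.
- Plus → Firm B plays Z (best of 5, 6, 2, 7); Firm A gets 6.
- Premium → Firm B plays W (best of 8, 0, 4, 3); Firm A gets 6.
Firm A's induced payoffs are 3, 9, 6, 6, so Firm A commits to Value. Subgame-perfect outcome: (Value, W) with payoffs (9, 9).
For the simultaneous game, intersect best replies.
Firm A's best replies: W→Value; X→Value; Y→Plus; Z→Value.
Firm B's best replies: Budget→Y; Value→W; Plus→Z; Premium→W.
Only (Value, W) has each player best-responding; Nash payoffs (9, 9).
Firm A's commitment gain: 9 − 9 = 0.

0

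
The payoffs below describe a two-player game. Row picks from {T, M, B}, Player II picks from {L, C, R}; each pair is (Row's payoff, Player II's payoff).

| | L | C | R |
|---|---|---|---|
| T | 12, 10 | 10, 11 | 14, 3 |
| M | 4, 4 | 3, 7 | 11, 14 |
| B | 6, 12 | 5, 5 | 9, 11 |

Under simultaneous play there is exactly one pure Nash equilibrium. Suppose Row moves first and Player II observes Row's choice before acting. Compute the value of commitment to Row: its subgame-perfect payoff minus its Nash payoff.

Backward induction with Row moving first.
- T: Player II compares 10, 11, 3 and picks C; Row would get 10.
- M: Player II compares 4, 7, 14 and picks R; Row would get 11.
- B: Player II compares 12, 5, 11 and picks L; Row would get 6.
Row's induced payoffs are 10, 11, 6, so Row commits to M. Subgame-perfect outcome: (M, R) with payoffs (11, 14).
Under simultaneous play:
Row's best replies: L→T; C→T; R→T.
Player II's best replies: T→C; M→R; B→L.
Only (T, C) has each player best-responding; Nash payoffs (10, 11).
Row's commitment gain: 11 − 10 = 1.

1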